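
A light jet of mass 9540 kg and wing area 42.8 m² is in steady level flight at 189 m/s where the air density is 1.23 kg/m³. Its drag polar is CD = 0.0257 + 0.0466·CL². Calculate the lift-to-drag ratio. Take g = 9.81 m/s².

Weight W = mg = 9540 × 9.81 = 93587 N; in level flight L = W.
Dynamic pressure q = 0.5 × 1.23 × 189² = 21970 Pa.
CL = W/(q·S) = 93587 / (21970 × 42.8) = 0.09953.
CD = 0.0257 + 0.0466 × 0.09953² = 0.02616.
L/D = CL/CD = 0.09953 / 0.02616 = 3.8

L/D = 3.8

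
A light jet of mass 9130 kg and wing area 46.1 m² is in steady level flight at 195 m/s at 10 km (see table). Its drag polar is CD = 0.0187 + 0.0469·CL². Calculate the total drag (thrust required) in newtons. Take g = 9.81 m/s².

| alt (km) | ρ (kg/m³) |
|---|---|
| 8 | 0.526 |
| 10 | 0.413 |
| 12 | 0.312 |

At 10 km, from the table: ρ = 0.413 kg/m³.
Level flight ⇒ L = W = m·g = 9130 × 9.81 = 89565 N.
Dynamic pressure q = 0.5 × 0.413 × 195² = 7852 Pa.
CL = 2W/(ρv²S) = 2×89565/(0.413×195²×46.1) = 0.2474.
CD = 0.0187 + 0.0469 × 0.2474² = 0.02157.
D = q·S·CD = 7852 × 46.1 × 0.02157 = 7808 N

D = 7810 N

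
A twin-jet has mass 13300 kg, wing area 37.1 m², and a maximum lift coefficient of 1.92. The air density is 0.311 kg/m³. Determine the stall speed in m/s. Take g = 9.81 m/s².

Stall occurs when L = W at CL,max. W = mg = 13300 × 9.81 = 1.305×10^5 N.
V_stall = √(2W/(ρ·S·CL,max)) = √(2 × 1.305×10^5 / (0.311 × 37.1 × 1.92))
V_stall = √11780 = 109 m/s

V_stall = 109 m/s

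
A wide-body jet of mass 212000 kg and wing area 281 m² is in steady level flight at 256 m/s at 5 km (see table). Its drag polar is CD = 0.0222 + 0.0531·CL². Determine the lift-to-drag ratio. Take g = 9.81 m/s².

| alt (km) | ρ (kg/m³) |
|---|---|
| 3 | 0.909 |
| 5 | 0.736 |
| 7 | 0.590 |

L/D = 11.3

At 5 km, from the table: ρ = 0.736 kg/m³.
Level flight ⇒ L = W = m·g = 212000 × 9.81 = 2.0797×10^6 N.
Dynamic pressure q = 0.5 × 0.736 × 256² = 24120 Pa.
Required CL = L/(qS) = 2.0797×10^6/(24120·281) = 0.3069.
CD = 0.0222 + 0.0531 × 0.3069² = 0.0272.
L/D = CL/CD = 0.3069 / 0.0272 = 11.3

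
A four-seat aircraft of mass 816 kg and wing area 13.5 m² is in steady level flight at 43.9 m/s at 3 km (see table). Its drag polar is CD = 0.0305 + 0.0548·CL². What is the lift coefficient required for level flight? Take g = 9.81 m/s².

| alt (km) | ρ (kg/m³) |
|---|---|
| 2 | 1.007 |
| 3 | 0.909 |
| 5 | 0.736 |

At 3 km, from the table: ρ = 0.909 kg/m³.
Weight W = mg = 816 × 9.81 = 8005 N; in level flight L = W.
Dynamic pressure q = 0.5 × 0.909 × 43.9² = 875.9 Pa.
CL = 2W/(ρv²S) = 2×8005/(0.909×43.9²×13.5) = 0.677.

CL = 0.677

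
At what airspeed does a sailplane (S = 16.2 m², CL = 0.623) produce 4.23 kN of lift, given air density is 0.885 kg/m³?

v = 30.8 m/s

L = ½ρv²S·CL ⇒ v = √(2L/(ρ·S·CL))
v = √(2 × 4230 / (0.885 × 16.2 × 0.623)) = √947.2 = 30.8 m/s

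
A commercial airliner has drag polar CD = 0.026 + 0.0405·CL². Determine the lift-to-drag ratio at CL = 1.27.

L/D = 13.9

CD = 0.026 + 0.0405 × 1.27² = 0.09132
L/D = CL/CD = 1.27 / 0.09132 = 13.9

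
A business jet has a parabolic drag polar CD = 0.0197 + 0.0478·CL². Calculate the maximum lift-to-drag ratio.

(L/D)max = 16.3

For CD = CD0 + K·CL², (L/D)max occurs at CL* = √(CD0/K) and equals 1/(2√(K·CD0)).
(L/D)max = 1/(2√(0.0478 × 0.0197)) = 1/(2 × 0.03069) = 16.3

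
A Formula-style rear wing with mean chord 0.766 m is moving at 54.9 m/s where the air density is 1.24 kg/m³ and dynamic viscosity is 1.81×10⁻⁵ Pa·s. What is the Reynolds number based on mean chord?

Re = 2.88×10^6

Re = ρ·v·c/μ = 1.24 × 54.9 × 0.766 / (1.81×10⁻⁵) = 2.88×10^6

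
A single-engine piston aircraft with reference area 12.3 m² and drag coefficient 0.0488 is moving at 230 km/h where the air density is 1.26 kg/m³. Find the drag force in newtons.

Convert speed: v = 230 km/h ÷ 3.6 = 63.89 m/s.
Dynamic pressure q = ½ρv² = ½ × 1.26 × 63.89² = 2572 Pa.
D = q·S·CD = 2572 × 12.3 × 0.0488 = 1540 N

D = 1540 N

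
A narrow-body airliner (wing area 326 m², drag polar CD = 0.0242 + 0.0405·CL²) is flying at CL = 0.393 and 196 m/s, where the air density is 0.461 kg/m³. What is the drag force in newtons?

D = 87900 N

CD = 0.0242 + 0.0405 × 0.393² = 0.03046
D = ½ρv²S·CD = ½ × 0.461 × 196² × 326 × 0.03046 = 87900 N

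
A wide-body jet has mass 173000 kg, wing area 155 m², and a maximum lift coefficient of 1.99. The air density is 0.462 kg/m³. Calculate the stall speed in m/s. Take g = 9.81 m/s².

V_stall = 154 m/s

Stall occurs when L = W at CL,max. W = mg = 173000 × 9.81 = 1.697×10^6 N.
From L = ½ρV²S·CL,max = W: V_stall = √(2W/(ρSCL,max)) = √(2·1.697×10^6/(0.462·155·1.99))
V_stall = √23820 = 154 m/s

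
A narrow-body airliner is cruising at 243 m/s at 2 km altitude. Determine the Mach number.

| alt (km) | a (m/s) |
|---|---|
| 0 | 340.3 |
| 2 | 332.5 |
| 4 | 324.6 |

At 2 km, from the table: a = 332.5 m/s.
M = v/a = 243 / 332.5 = 0.731

M = 0.731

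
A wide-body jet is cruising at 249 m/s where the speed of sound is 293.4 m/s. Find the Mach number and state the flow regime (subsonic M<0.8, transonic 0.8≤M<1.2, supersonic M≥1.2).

M = v/a = 249 / 293.4 = 0.849
M = 0.849 → transonic.

M = 0.849 (transonic)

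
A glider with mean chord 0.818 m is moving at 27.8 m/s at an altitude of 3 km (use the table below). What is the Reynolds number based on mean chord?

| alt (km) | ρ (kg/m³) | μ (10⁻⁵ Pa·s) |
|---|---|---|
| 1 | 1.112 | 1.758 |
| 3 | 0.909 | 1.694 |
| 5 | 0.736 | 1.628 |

Re = 1.22×10^6

At 3 km, from the table: ρ = 0.909 kg/m³, μ = 1.694×10⁻⁵ Pa·s.
Re = ρ·v·c/μ = 0.909 × 27.8 × 0.818 / (1.694×10⁻⁵) = 1.22×10^6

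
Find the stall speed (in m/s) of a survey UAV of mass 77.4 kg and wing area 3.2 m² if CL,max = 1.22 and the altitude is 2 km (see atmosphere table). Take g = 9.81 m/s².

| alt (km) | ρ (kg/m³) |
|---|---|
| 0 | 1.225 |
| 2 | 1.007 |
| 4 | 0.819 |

At 2 km, from the table: ρ = 1.007 kg/m³.
Weight W = mg = 77.4 × 9.81 = 759.3 N.
V_stall = √(2W/(ρ·S·CL,max)) = √(2 × 759.3 / (1.007 × 3.2 × 1.22))
V_stall = √386.3 = 19.7 m/s

V_stall = 19.7 m/s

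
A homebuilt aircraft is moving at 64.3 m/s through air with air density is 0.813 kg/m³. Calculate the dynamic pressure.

q = ½ρv² = ½ × 0.813 × 64.3² = 1680 Pa

q = 1680 Pa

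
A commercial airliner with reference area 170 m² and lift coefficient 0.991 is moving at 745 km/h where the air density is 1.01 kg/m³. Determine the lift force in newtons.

L = 3.64×10^6 N

Convert speed: v = 745 km/h ÷ 3.6 = 206.9 m/s.
Dynamic pressure q = ½ρv² = ½ × 1.01 × 206.9² = 21630 Pa.
L = q·S·CL = 21630 × 170 × 0.991 = 3.64×10^6 N ≈ 3640 kN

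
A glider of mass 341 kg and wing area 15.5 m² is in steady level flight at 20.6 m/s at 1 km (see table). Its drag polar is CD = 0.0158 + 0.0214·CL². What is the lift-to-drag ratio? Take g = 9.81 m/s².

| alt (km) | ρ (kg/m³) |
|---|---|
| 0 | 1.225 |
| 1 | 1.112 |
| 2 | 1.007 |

At 1 km, from the table: ρ = 1.112 kg/m³.
In steady level flight, lift balances weight: W = mg = 341 × 9.81 = 3345.2 N.
q = ½ρv² = ½ × 1.112 × 20.6² = 235.9 Pa.
CL = 2W/(ρv²S) = 2×3345.2/(1.112×20.6²×15.5) = 0.9147.
CD = 0.0158 + 0.0214 × 0.9147² = 0.03371.
L/D = CL/CD = 0.9147 / 0.03371 = 27.1

L/D = 27.1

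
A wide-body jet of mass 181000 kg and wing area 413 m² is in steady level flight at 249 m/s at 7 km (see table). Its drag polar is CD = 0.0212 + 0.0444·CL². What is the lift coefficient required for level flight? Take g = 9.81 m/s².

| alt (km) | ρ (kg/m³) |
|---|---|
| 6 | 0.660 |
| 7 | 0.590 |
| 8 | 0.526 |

CL = 0.235

At 7 km, from the table: ρ = 0.590 kg/m³.
Level flight ⇒ L = W = m·g = 181000 × 9.81 = 1.7756×10^6 N.
q = ½ρv² = ½ × 0.59 × 249² = 18290 Pa.
CL = W/(q·S) = 1.7756×10^6 / (18290 × 413) = 0.2351.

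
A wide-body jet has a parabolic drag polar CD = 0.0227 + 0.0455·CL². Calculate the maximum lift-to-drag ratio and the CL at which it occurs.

(L/D)max = 15.6, at CL = 0.706

For CD = CD0 + K·CL², (L/D)max occurs at CL* = √(CD0/K) and equals 1/(2√(K·CD0)).
(L/D)max = 1/(2√(0.0455 × 0.0227)) = 1/(2 × 0.03214) = 15.6
CL* = √(0.0227/0.0455) = 0.706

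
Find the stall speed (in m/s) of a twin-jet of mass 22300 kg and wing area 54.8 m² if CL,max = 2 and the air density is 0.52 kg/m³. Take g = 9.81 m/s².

V_stall = 87.6 m/s

Stall occurs when L = W at CL,max. W = mg = 22300 × 9.81 = 2.188×10^5 N.
From L = ½ρV²S·CL,max = W: V_stall = √(2W/(ρSCL,max)) = √(2·2.188×10^5/(0.52·54.8·2))
V_stall = √7677 = 87.6 m/s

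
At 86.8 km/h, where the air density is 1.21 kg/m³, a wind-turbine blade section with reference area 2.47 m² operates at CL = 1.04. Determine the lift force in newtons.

L = 903 N

Convert speed: v = 86.8 km/h ÷ 3.6 = 24.11 m/s.
Dynamic pressure q = ½ρv² = ½ × 1.21 × 24.11² = 351.7 Pa.
L = q·S·CL = 351.7 × 2.47 × 1.04 = 903 N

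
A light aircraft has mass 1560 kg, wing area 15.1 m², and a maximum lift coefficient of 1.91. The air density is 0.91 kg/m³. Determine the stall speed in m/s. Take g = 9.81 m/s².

V_stall = 34.1 m/s

At stall, lift equals weight: L = W = m·g = 1560 × 9.81 = 15300 N.
V_stall = √(2W/(ρ·S·CL,max)) = √(2 × 15300 / (0.91 × 15.1 × 1.91))
V_stall = √1166 = 34.1 m/s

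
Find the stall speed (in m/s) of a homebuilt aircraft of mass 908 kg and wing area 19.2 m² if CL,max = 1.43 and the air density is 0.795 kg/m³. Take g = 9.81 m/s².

V_stall = 28.6 m/s

At stall, lift equals weight: L = W = m·g = 908 × 9.81 = 8907 N.
V_stall = √(2W/(ρ·S·CL,max)) = √(2 × 8907 / (0.795 × 19.2 × 1.43))
V_stall = √816.2 = 28.6 m/s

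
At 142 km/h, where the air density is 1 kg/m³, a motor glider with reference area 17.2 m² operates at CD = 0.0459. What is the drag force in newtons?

Convert speed: v = 142 km/h ÷ 3.6 = 39.44 m/s.
Dynamic pressure q = ½ρv² = ½ × 1 × 39.44² = 777.9 Pa.
D = q·S·CD = 777.9 × 17.2 × 0.0459 = 614 N

D = 614 N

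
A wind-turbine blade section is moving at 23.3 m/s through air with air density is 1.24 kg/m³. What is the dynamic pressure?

q = ½ρv² = ½ × 1.24 × 23.3² = 337 Pa

q = 337 Pa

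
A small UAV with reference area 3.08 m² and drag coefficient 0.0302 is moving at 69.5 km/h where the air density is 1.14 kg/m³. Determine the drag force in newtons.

D = 19.8 N

Convert speed: v = 69.5 km/h ÷ 3.6 = 19.31 m/s.
Dynamic pressure q = ½ρv² = ½ × 1.14 × 19.31² = 212.4 Pa.
D = q·S·CD = 212.4 × 3.08 × 0.0302 = 19.8 N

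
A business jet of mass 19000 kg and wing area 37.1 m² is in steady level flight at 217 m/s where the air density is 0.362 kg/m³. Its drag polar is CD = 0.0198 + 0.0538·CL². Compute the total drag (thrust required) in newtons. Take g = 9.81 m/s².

In steady level flight, lift balances weight: W = mg = 19000 × 9.81 = 1.8639×10^5 N.
q = ½ρv² = ½ × 0.362 × 217² = 8523 Pa.
CL = W/(q·S) = 1.8639×10^5 / (8523 × 37.1) = 0.5895.
CD = 0.0198 + 0.0538 × 0.5895² = 0.03849.
D = q·S·CD = 8523 × 37.1 × 0.03849 = 12170 N

D = 12200 N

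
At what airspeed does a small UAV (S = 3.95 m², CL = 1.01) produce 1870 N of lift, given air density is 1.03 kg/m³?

L = ½ρv²S·CL ⇒ v = √(2L/(ρ·S·CL))
v = √(2 × 1870 / (1.03 × 3.95 × 1.01)) = √910.2 = 30.2 m/s

v = 30.2 m/s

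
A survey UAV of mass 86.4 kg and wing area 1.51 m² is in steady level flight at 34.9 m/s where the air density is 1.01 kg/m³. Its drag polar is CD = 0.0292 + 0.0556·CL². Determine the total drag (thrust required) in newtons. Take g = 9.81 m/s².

Level flight ⇒ L = W = m·g = 86.4 × 9.81 = 847.58 N.
Dynamic pressure q = 0.5 × 1.01 × 34.9² = 615.1 Pa.
CL = 2W/(ρv²S) = 2×847.58/(1.01×34.9²×1.51) = 0.9126.
CD = 0.0292 + 0.0556 × 0.9126² = 0.0755.
D = q·S·CD = 615.1 × 1.51 × 0.0755 = 70.13 N

D = 70.1 N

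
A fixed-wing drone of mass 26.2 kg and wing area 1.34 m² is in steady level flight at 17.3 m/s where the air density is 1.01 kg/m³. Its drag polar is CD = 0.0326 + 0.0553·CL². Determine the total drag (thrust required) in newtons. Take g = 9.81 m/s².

D = 24.6 N

Weight W = mg = 26.2 × 9.81 = 257.02 N; in level flight L = W.
q = ½ρv² = ½ × 1.01 × 17.3² = 151.1 Pa.
CL = 2W/(ρv²S) = 2×257.02/(1.01×17.3²×1.34) = 1.269.
CD = 0.0326 + 0.0553 × 1.269² = 0.1217.
D = q·S·CD = 151.1 × 1.34 × 0.1217 = 24.64 N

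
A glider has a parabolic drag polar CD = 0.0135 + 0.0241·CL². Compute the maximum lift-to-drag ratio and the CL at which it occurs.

For CD = CD0 + K·CL², (L/D)max occurs at CL* = √(CD0/K) and equals 1/(2√(K·CD0)).
(L/D)max = 1/(2√(0.0241 × 0.0135)) = 1/(2 × 0.01804) = 27.7
CL* = √(0.0135/0.0241) = 0.748

(L/D)max = 27.7, at CL = 0.748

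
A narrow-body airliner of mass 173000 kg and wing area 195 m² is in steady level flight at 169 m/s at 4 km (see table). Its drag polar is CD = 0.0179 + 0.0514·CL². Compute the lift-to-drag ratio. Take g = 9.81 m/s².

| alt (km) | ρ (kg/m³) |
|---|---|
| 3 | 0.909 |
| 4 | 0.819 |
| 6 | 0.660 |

At 4 km, from the table: ρ = 0.819 kg/m³.
Weight W = mg = 173000 × 9.81 = 1.6971×10^6 N; in level flight L = W.
Dynamic pressure q = 0.5 × 0.819 × 169² = 11700 Pa.
CL = 2W/(ρv²S) = 2×1.6971×10^6/(0.819×169²×195) = 0.7441.
CD = 0.0179 + 0.0514 × 0.7441² = 0.04636.
L/D = CL/CD = 0.7441 / 0.04636 = 16.1

L/D = 16.1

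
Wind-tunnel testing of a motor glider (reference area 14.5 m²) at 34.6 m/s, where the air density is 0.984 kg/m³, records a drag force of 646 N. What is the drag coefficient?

CD = 0.0756

From D = ½ρv²S·CD, rearranging gives CD = 2D/(ρv²S).
CD = 2 × 646 / (0.984 × 34.6² × 14.5) = 0.0756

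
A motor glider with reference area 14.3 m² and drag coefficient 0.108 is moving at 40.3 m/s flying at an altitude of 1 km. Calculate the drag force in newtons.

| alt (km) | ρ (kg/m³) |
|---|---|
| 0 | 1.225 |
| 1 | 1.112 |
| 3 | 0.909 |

D = 1390 N

At 1 km, from the table: ρ = 1.112 kg/m³.
Dynamic pressure q = ½ρv² = ½ × 1.112 × 40.3² = 903 Pa.
D = q·S·CD = 903 × 14.3 × 0.108 = 1390 N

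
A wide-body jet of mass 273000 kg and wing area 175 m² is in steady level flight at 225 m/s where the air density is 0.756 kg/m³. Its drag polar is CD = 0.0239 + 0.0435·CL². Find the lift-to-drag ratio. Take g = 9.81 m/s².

L/D = 15.5

In steady level flight, lift balances weight: W = mg = 273000 × 9.81 = 2.6781×10^6 N.
q = ½ρv² = ½ × 0.756 × 225² = 19140 Pa.
CL = 2W/(ρv²S) = 2×2.6781×10^6/(0.756×225²×175) = 0.7997.
CD = 0.0239 + 0.0435 × 0.7997² = 0.05172.
L/D = CL/CD = 0.7997 / 0.05172 = 15.5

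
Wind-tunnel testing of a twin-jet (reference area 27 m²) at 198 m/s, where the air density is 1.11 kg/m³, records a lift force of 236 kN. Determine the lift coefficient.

CL = 0.402

From L = ½ρv²S·CL, rearranging gives CL = 2L/(ρv²S).
CL = 2 × 2.36×10^5 / (1.11 × 198² × 27) = 0.402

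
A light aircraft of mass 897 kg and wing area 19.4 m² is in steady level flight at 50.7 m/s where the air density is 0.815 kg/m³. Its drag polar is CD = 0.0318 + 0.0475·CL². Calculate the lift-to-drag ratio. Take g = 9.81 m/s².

L/D = 10.6

Level flight ⇒ L = W = m·g = 897 × 9.81 = 8799.6 N.
q = ½ρv² = ½ × 0.815 × 50.7² = 1047 Pa.
Required CL = L/(qS) = 8799.6/(1047·19.4) = 0.433.
CD = 0.0318 + 0.0475 × 0.433² = 0.04071.
L/D = CL/CD = 0.433 / 0.04071 = 10.6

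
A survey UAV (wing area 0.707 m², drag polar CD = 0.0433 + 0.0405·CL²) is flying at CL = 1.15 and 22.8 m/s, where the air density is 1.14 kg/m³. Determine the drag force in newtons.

CD = 0.0433 + 0.0405 × 1.15² = 0.09686
D = ½ρv²S·CD = ½ × 1.14 × 22.8² × 0.707 × 0.09686 = 20.3 N

D = 20.3 N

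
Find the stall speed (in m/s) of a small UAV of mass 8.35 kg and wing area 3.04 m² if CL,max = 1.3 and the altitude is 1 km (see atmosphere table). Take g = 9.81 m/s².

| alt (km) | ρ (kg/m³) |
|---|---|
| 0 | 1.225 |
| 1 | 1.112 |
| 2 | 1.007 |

At 1 km, from the table: ρ = 1.112 kg/m³.
Stall occurs when L = W at CL,max. W = mg = 8.35 × 9.81 = 81.91 N.
V_stall = √(2W/(ρ·S·CL,max)) = √(2 × 81.91 / (1.112 × 3.04 × 1.3))
V_stall = √37.28 = 6.11 m/s

V_stall = 6.11 m/s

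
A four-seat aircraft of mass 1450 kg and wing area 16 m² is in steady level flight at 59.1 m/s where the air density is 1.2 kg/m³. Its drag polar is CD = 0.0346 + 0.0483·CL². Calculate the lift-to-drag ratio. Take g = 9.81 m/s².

In steady level flight, lift balances weight: W = mg = 1450 × 9.81 = 14224 N.
q = ½ρv² = ½ × 1.2 × 59.1² = 2096 Pa.
CL = 2W/(ρv²S) = 2×14224/(1.2×59.1²×16) = 0.4242.
CD = 0.0346 + 0.0483 × 0.4242² = 0.04329.
L/D = CL/CD = 0.4242 / 0.04329 = 9.8

L/D = 9.8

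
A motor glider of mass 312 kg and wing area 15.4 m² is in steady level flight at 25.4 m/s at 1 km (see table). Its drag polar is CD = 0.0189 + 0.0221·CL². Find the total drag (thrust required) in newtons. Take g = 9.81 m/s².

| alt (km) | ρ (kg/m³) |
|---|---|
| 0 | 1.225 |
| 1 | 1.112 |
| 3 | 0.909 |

D = 142 N

At 1 km, from the table: ρ = 1.112 kg/m³.
In steady level flight, lift balances weight: W = mg = 312 × 9.81 = 3060.7 N.
Dynamic pressure q = 0.5 × 1.112 × 25.4² = 358.7 Pa.
CL = W/(q·S) = 3060.7 / (358.7 × 15.4) = 0.5541.
CD = 0.0189 + 0.0221 × 0.5541² = 0.02568.
D = q·S·CD = 358.7 × 15.4 × 0.02568 = 141.9 N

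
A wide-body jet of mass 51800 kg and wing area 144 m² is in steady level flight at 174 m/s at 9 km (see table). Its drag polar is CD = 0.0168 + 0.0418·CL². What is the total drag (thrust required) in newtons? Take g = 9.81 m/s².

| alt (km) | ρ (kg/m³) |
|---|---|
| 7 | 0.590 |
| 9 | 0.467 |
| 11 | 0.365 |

D = 27700 N

At 9 km, from the table: ρ = 0.467 kg/m³.
Weight W = mg = 51800 × 9.81 = 5.0816×10^5 N; in level flight L = W.
q = ½ρv² = ½ × 0.467 × 174² = 7069 Pa.
Required CL = L/(qS) = 5.0816×10^5/(7069·144) = 0.4992.
CD = 0.0168 + 0.0418 × 0.4992² = 0.02722.
D = q·S·CD = 7069 × 144 × 0.02722 = 27710 N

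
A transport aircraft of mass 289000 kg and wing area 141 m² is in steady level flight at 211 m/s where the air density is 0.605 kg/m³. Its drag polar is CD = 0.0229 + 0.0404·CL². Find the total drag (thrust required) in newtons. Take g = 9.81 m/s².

D = 2.14×10^5 N

Weight W = mg = 289000 × 9.81 = 2.8351×10^6 N; in level flight L = W.
q = ½ρv² = ½ × 0.605 × 211² = 13470 Pa.
CL = W/(q·S) = 2.8351×10^6 / (13470 × 141) = 1.493.
CD = 0.0229 + 0.0404 × 1.493² = 0.113.
D = q·S·CD = 13470 × 141 × 0.113 = 2.145×10^5 N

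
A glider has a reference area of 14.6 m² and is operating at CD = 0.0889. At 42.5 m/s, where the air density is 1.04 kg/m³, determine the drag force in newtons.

D = 1220 N

D = ½ρv²S·CD = ½ × 1.04 × 42.5² × 14.6 × 0.0889 = 1220 N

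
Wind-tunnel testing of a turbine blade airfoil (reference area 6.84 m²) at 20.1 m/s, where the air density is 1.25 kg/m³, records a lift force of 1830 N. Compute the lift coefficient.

From L = ½ρv²S·CL, rearranging gives CL = 2L/(ρv²S).
CL = 2 × 1830 / (1.25 × 20.1² × 6.84) = 1.06

CL = 1.06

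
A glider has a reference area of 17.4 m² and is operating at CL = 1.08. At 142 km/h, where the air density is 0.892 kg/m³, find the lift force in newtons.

L = 13000 N

Convert speed: v = 142 km/h ÷ 3.6 = 39.44 m/s.
Dynamic pressure q = ½ρv² = ½ × 0.892 × 39.44² = 693.9 Pa.
L = q·S·CL = 693.9 × 17.4 × 1.08 = 13000 N ≈ 13 kN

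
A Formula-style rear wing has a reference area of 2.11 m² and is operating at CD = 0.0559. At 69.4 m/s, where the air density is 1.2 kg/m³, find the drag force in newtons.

Dynamic pressure q = ½ρv² = ½ × 1.2 × 69.4² = 2890 Pa.
D = q·S·CD = 2890 × 2.11 × 0.0559 = 341 N

D = 341 N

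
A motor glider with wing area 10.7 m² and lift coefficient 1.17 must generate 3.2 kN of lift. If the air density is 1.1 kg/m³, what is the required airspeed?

v = 21.6 m/s

L = ½ρv²S·CL ⇒ v = √(2L/(ρ·S·CL))
v = √(2 × 3200 / (1.1 × 10.7 × 1.17)) = √464.7 = 21.6 m/s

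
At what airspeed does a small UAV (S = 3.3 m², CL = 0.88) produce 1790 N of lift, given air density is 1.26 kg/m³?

L = ½ρv²S·CL ⇒ v = √(2L/(ρ·S·CL))
v = √(2 × 1790 / (1.26 × 3.3 × 0.88)) = √978.4 = 31.3 m/s

v = 31.3 m/s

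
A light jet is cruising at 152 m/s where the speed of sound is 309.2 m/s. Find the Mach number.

M = v/a = 152 / 309.2 = 0.492

M = 0.492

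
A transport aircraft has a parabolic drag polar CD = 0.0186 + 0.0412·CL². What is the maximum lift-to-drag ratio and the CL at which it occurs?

For CD = CD0 + K·CL², (L/D)max occurs at CL* = √(CD0/K) and equals 1/(2√(K·CD0)).
(L/D)max = 1/(2√(0.0412 × 0.0186)) = 1/(2 × 0.02768) = 18.1
CL* = √(0.0186/0.0412) = 0.672

(L/D)max = 18.1, at CL = 0.672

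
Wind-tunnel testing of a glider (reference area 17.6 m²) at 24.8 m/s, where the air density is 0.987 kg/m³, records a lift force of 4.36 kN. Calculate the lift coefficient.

CL = 0.816

From L = ½ρv²S·CL, rearranging gives CL = 2L/(ρv²S).
CL = 2 × 4360 / (0.987 × 24.8² × 17.6) = 0.816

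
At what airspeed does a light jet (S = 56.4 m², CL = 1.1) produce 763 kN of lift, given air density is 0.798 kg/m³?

v = 176 m/s

L = ½ρv²S·CL ⇒ v = √(2L/(ρ·S·CL))
v = √(2 × 7.63×10^5 / (0.798 × 56.4 × 1.1)) = √30820 = 176 m/s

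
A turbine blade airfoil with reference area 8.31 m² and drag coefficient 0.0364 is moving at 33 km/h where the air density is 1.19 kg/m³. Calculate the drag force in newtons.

D = 15.1 N

Convert speed: v = 33 km/h ÷ 3.6 = 9.167 m/s.
D = ½ρv²S·CD = ½ × 1.19 × 9.167² × 8.31 × 0.0364 = 15.1 N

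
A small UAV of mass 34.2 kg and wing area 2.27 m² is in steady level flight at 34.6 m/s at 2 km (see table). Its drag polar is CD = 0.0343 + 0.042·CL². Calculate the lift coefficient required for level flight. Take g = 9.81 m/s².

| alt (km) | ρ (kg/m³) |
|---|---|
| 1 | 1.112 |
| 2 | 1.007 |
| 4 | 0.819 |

At 2 km, from the table: ρ = 1.007 kg/m³.
In steady level flight, lift balances weight: W = mg = 34.2 × 9.81 = 335.5 N.
Dynamic pressure q = 0.5 × 1.007 × 34.6² = 602.8 Pa.
Required CL = L/(qS) = 335.5/(602.8·2.27) = 0.2452.

CL = 0.245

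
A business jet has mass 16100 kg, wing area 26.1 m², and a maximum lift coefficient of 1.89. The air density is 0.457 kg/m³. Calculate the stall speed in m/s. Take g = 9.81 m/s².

V_stall = 118 m/s

Weight W = mg = 16100 × 9.81 = 1.579×10^5 N.
From L = ½ρV²S·CL,max = W: V_stall = √(2W/(ρSCL,max)) = √(2·1.579×10^5/(0.457·26.1·1.89))
V_stall = √14010 = 118 m/s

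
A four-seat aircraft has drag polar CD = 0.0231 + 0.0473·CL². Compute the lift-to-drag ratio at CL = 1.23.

CD = 0.0231 + 0.0473 × 1.23² = 0.09466
L/D = CL/CD = 1.23 / 0.09466 = 13

L/D = 13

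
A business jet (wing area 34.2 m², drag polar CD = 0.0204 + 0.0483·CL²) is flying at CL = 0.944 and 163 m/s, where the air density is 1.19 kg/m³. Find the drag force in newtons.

D = 34300 N

CD = 0.0204 + 0.0483 × 0.944² = 0.06344
D = ½ρv²S·CD = ½ × 1.19 × 163² × 34.2 × 0.06344 = 34300 N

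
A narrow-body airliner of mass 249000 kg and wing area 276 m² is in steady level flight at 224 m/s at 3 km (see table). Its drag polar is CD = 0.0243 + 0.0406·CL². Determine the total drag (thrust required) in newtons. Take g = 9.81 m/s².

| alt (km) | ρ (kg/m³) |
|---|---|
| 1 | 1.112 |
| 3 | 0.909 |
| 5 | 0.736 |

D = 1.91×10^5 N

At 3 km, from the table: ρ = 0.909 kg/m³.
Weight W = mg = 249000 × 9.81 = 2.4427×10^6 N; in level flight L = W.
Dynamic pressure q = 0.5 × 0.909 × 224² = 22800 Pa.
Required CL = L/(qS) = 2.4427×10^6/(22800·276) = 0.3881.
CD = 0.0243 + 0.0406 × 0.3881² = 0.03041.
D = q·S·CD = 22800 × 276 × 0.03041 = 1.914×10^5 N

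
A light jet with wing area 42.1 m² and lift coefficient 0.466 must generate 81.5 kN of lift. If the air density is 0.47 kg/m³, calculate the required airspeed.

L = ½ρv²S·CL ⇒ v = √(2L/(ρ·S·CL))
v = √(2 × 81500 / (0.47 × 42.1 × 0.466)) = √17680 = 133 m/s

v = 133 m/s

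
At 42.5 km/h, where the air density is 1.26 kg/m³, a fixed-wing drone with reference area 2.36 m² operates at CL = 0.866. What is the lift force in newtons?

Convert speed: v = 42.5 km/h ÷ 3.6 = 11.81 m/s.
L = ½ρv²S·CL = ½ × 1.26 × 11.81² × 2.36 × 0.866 = 179 N

L = 179 N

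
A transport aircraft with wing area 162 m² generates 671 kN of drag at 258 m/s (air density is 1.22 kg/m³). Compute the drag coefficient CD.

CD = 0.102

From D = ½ρv²S·CD, rearranging gives CD = 2D/(ρv²S).
CD = 2 × 6.71×10^5 / (1.22 × 258² × 162) = 0.102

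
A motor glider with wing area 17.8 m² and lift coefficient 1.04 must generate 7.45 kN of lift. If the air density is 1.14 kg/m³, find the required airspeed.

L = ½ρv²S·CL ⇒ v = √(2L/(ρ·S·CL))
v = √(2 × 7450 / (1.14 × 17.8 × 1.04)) = √706 = 26.6 m/s

v = 26.6 m/s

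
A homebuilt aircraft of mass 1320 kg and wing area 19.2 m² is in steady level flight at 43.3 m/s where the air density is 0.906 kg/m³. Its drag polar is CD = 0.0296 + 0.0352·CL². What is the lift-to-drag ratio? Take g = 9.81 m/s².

Level flight ⇒ L = W = m·g = 1320 × 9.81 = 12949 N.
q = ½ρv² = ½ × 0.906 × 43.3² = 849.3 Pa.
Required CL = L/(qS) = 12949/(849.3·19.2) = 0.7941.
CD = 0.0296 + 0.0352 × 0.7941² = 0.0518.
L/D = CL/CD = 0.7941 / 0.0518 = 15.3

L/D = 15.3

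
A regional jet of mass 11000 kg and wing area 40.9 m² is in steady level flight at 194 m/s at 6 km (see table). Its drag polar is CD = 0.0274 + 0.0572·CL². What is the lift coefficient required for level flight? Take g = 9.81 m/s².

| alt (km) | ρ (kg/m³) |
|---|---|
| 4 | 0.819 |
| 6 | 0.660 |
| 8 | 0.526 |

At 6 km, from the table: ρ = 0.660 kg/m³.
Weight W = mg = 11000 × 9.81 = 1.0791×10^5 N; in level flight L = W.
Dynamic pressure q = 0.5 × 0.66 × 194² = 12420 Pa.
CL = W/(q·S) = 1.0791×10^5 / (12420 × 40.9) = 0.2124.

CL = 0.212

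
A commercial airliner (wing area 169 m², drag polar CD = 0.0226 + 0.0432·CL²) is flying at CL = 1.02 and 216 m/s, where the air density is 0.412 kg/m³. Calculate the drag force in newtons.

D = 1.1×10^5 N

CD = 0.0226 + 0.0432 × 1.02² = 0.06755
D = ½ρv²S·CD = ½ × 0.412 × 216² × 169 × 0.06755 = 1.1×10^5 N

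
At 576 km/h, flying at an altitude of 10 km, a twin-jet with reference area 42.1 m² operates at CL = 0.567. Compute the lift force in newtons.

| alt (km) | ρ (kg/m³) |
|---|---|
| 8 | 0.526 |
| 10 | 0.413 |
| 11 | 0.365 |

L = 1.26×10^5 N

At 10 km, from the table: ρ = 0.413 kg/m³.
Convert speed: v = 576 km/h ÷ 3.6 = 160 m/s.
Dynamic pressure q = ½ρv² = ½ × 0.413 × 160² = 5286 Pa.
L = q·S·CL = 5286 × 42.1 × 0.567 = 1.26×10^5 N ≈ 126 kN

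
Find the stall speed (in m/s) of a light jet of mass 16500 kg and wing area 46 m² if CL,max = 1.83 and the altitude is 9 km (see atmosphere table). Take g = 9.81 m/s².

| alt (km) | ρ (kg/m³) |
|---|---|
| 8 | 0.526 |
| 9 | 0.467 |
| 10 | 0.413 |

V_stall = 90.7 m/s

At 9 km, from the table: ρ = 0.467 kg/m³.
Stall occurs when L = W at CL,max. W = mg = 16500 × 9.81 = 1.619×10^5 N.
From L = ½ρV²S·CL,max = W: V_stall = √(2W/(ρSCL,max)) = √(2·1.619×10^5/(0.467·46·1.83))
V_stall = √8235 = 90.7 m/s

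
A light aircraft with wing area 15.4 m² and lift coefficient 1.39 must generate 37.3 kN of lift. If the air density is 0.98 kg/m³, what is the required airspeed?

v = 59.6 m/s

L = ½ρv²S·CL ⇒ v = √(2L/(ρ·S·CL))
v = √(2 × 37300 / (0.98 × 15.4 × 1.39)) = √3556 = 59.6 m/s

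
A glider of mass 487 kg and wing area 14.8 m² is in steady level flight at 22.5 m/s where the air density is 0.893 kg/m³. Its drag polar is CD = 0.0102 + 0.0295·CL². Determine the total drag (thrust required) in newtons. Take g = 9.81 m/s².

D = 235 N

Level flight ⇒ L = W = m·g = 487 × 9.81 = 4777.5 N.
Dynamic pressure q = 0.5 × 0.893 × 22.5² = 226 Pa.
Required CL = L/(qS) = 4777.5/(226·14.8) = 1.428.
CD = 0.0102 + 0.0295 × 1.428² = 0.07036.
D = q·S·CD = 226 × 14.8 × 0.07036 = 235.4 N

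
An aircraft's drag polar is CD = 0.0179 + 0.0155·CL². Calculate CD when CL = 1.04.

CD = 0.0179 + 0.0155 × 1.04² = 0.0179 + 0.01676 = 0.0347

CD = 0.0347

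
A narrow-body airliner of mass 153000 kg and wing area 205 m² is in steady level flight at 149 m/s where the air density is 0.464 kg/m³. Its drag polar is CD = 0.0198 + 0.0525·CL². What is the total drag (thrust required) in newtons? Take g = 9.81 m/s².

In steady level flight, lift balances weight: W = mg = 153000 × 9.81 = 1.5009×10^6 N.
Dynamic pressure q = 0.5 × 0.464 × 149² = 5151 Pa.
Required CL = L/(qS) = 1.5009×10^6/(5151·205) = 1.421.
CD = 0.0198 + 0.0525 × 1.421² = 0.1259.
D = q·S·CD = 5151 × 205 × 0.1259 = 1.329×10^5 N

D = 1.33×10^5 N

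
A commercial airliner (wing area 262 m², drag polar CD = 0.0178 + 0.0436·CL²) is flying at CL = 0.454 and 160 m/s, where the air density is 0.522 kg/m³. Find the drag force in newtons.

CD = 0.0178 + 0.0436 × 0.454² = 0.02679
D = ½ρv²S·CD = ½ × 0.522 × 160² × 262 × 0.02679 = 46900 N

D = 46900 N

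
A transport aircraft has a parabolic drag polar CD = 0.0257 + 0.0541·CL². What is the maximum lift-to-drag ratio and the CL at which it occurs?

For CD = CD0 + K·CL², (L/D)max occurs at CL* = √(CD0/K) and equals 1/(2√(K·CD0)).
(L/D)max = 1/(2√(0.0541 × 0.0257)) = 1/(2 × 0.03729) = 13.4
CL* = √(0.0257/0.0541) = 0.689

(L/D)max = 13.4, at CL = 0.689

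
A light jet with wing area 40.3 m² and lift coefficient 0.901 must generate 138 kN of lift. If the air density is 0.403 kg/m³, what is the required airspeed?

v = 137 m/s

L = ½ρv²S·CL ⇒ v = √(2L/(ρ·S·CL))
v = √(2 × 1.38×10^5 / (0.403 × 40.3 × 0.901)) = √18860 = 137 m/s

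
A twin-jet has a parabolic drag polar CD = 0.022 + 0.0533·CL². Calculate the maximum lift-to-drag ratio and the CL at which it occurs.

For CD = CD0 + K·CL², (L/D)max occurs at CL* = √(CD0/K) and equals 1/(2√(K·CD0)).
(L/D)max = 1/(2√(0.0533 × 0.022)) = 1/(2 × 0.03424) = 14.6
CL* = √(0.022/0.0533) = 0.642

(L/D)max = 14.6, at CL = 0.642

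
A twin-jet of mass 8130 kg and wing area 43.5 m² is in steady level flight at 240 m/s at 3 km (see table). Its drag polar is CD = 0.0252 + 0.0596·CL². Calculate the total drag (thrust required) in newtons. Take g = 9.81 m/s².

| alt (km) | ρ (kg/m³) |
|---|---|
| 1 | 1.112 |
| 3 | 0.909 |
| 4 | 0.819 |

D = 29000 N

At 3 km, from the table: ρ = 0.909 kg/m³.
Weight W = mg = 8130 × 9.81 = 79755 N; in level flight L = W.
Dynamic pressure q = 0.5 × 0.909 × 240² = 26180 Pa.
CL = W/(q·S) = 79755 / (26180 × 43.5) = 0.07003.
CD = 0.0252 + 0.0596 × 0.07003² = 0.02549.
D = q·S·CD = 26180 × 43.5 × 0.02549 = 29030 N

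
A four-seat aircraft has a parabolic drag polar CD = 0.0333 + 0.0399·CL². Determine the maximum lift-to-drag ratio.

(L/D)max = 13.7

For CD = CD0 + K·CL², (L/D)max occurs at CL* = √(CD0/K) and equals 1/(2√(K·CD0)).
(L/D)max = 1/(2√(0.0399 × 0.0333)) = 1/(2 × 0.03645) = 13.7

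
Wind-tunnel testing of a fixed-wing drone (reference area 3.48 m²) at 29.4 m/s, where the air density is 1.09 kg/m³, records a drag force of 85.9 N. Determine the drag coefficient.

From D = ½ρv²S·CD, rearranging gives CD = 2D/(ρv²S).
CD = 2 × 85.9 / (1.09 × 29.4² × 3.48) = 0.0524

CD = 0.0524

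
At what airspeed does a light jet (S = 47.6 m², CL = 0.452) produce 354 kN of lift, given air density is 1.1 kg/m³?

L = ½ρv²S·CL ⇒ v = √(2L/(ρ·S·CL))
v = √(2 × 3.54×10^5 / (1.1 × 47.6 × 0.452)) = √29920 = 173 m/s

v = 173 m/s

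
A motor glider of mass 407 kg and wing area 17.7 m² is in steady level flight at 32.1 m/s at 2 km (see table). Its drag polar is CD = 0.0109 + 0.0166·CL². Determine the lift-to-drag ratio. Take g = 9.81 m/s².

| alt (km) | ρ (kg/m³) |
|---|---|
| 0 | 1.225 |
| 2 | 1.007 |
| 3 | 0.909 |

At 2 km, from the table: ρ = 1.007 kg/m³.
Weight W = mg = 407 × 9.81 = 3992.7 N; in level flight L = W.
Dynamic pressure q = 0.5 × 1.007 × 32.1² = 518.8 Pa.
CL = W/(q·S) = 3992.7 / (518.8 × 17.7) = 0.4348.
CD = 0.0109 + 0.0166 × 0.4348² = 0.01404.
L/D = CL/CD = 0.4348 / 0.01404 = 31

L/D = 31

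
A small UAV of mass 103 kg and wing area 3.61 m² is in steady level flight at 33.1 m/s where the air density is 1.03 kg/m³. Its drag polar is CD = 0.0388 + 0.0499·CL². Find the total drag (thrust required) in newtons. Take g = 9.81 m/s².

Level flight ⇒ L = W = m·g = 103 × 9.81 = 1010.4 N.
q = ½ρv² = ½ × 1.03 × 33.1² = 564.2 Pa.
Required CL = L/(qS) = 1010.4/(564.2·3.61) = 0.4961.
CD = 0.0388 + 0.0499 × 0.4961² = 0.05108.
D = q·S·CD = 564.2 × 3.61 × 0.05108 = 104 N

D = 104 N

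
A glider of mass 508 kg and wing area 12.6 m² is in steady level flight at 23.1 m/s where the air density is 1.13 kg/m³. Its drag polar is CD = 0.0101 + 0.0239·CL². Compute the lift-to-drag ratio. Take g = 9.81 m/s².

L/D = 25.6

In steady level flight, lift balances weight: W = mg = 508 × 9.81 = 4983.5 N.
q = ½ρv² = ½ × 1.13 × 23.1² = 301.5 Pa.
CL = 2W/(ρv²S) = 2×4983.5/(1.13×23.1²×12.6) = 1.312.
CD = 0.0101 + 0.0239 × 1.312² = 0.05123.
L/D = CL/CD = 1.312 / 0.05123 = 25.6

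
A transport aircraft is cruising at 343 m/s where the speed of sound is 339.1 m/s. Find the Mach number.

M = v/a = 343 / 339.1 = 1.01

M = 1.01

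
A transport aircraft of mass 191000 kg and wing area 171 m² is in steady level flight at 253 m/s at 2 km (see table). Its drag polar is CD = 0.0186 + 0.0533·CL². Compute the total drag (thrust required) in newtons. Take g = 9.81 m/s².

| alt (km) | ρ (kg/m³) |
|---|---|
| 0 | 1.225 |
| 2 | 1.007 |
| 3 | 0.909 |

D = 1.36×10^5 N

At 2 km, from the table: ρ = 1.007 kg/m³.
Weight W = mg = 191000 × 9.81 = 1.8737×10^6 N; in level flight L = W.
q = ½ρv² = ½ × 1.007 × 253² = 32230 Pa.
CL = W/(q·S) = 1.8737×10^6 / (32230 × 171) = 0.34.
CD = 0.0186 + 0.0533 × 0.34² = 0.02476.
D = q·S·CD = 32230 × 171 × 0.02476 = 1.365×10^5 N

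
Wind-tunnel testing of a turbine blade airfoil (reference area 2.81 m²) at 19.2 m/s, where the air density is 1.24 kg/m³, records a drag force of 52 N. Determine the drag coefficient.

From D = ½ρv²S·CD, rearranging gives CD = 2D/(ρv²S).
CD = 2 × 52 / (1.24 × 19.2² × 2.81) = 0.081

CD = 0.081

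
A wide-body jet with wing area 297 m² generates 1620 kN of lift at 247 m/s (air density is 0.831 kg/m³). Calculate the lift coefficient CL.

CL = 0.215

From L = ½ρv²S·CL, rearranging gives CL = 2L/(ρv²S).
CL = 2 × 1.62×10^6 / (0.831 × 247² × 297) = 0.215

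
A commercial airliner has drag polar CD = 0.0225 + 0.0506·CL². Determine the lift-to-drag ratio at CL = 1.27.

L/D = 12.2

CD = 0.0225 + 0.0506 × 1.27² = 0.1041
L/D = CL/CD = 1.27 / 0.1041 = 12.2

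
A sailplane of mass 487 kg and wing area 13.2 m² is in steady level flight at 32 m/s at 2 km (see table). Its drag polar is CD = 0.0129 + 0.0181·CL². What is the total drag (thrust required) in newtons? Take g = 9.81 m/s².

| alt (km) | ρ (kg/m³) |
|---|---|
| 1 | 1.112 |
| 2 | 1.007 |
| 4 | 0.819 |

D = 148 N

At 2 km, from the table: ρ = 1.007 kg/m³.
Weight W = mg = 487 × 9.81 = 4777.5 N; in level flight L = W.
q = ½ρv² = ½ × 1.007 × 32² = 515.6 Pa.
CL = 2W/(ρv²S) = 2×4777.5/(1.007×32²×13.2) = 0.702.
CD = 0.0129 + 0.0181 × 0.702² = 0.02182.
D = q·S·CD = 515.6 × 13.2 × 0.02182 = 148.5 N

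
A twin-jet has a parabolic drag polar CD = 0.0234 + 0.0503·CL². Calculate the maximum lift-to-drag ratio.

(L/D)max = 14.6

For CD = CD0 + K·CL², (L/D)max occurs at CL* = √(CD0/K) and equals 1/(2√(K·CD0)).
(L/D)max = 1/(2√(0.0503 × 0.0234)) = 1/(2 × 0.03431) = 14.6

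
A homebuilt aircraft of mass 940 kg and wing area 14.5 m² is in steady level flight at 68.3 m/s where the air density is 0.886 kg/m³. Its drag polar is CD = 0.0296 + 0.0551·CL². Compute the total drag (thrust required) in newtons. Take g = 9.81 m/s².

D = 1040 N

Level flight ⇒ L = W = m·g = 940 × 9.81 = 9221.4 N.
q = ½ρv² = ½ × 0.886 × 68.3² = 2067 Pa.
Required CL = L/(qS) = 9221.4/(2067·14.5) = 0.3077.
CD = 0.0296 + 0.0551 × 0.3077² = 0.03482.
D = q·S·CD = 2067 × 14.5 × 0.03482 = 1043 N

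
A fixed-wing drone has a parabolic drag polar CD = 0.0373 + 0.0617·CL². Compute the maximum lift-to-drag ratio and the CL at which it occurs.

(L/D)max = 10.4, at CL = 0.778

For CD = CD0 + K·CL², (L/D)max occurs at CL* = √(CD0/K) and equals 1/(2√(K·CD0)).
(L/D)max = 1/(2√(0.0617 × 0.0373)) = 1/(2 × 0.04797) = 10.4
CL* = √(0.0373/0.0617) = 0.778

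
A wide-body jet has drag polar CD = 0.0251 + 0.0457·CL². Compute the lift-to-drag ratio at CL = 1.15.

CD = 0.0251 + 0.0457 × 1.15² = 0.08554
L/D = CL/CD = 1.15 / 0.08554 = 13.4

L/D = 13.4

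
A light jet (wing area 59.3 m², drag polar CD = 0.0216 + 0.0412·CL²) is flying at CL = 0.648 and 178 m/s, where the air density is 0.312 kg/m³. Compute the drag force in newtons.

CD = 0.0216 + 0.0412 × 0.648² = 0.0389
D = ½ρv²S·CD = ½ × 0.312 × 178² × 59.3 × 0.0389 = 11400 N

D = 11400 N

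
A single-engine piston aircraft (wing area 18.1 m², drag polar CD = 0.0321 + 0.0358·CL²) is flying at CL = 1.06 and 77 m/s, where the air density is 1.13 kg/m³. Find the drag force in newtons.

CD = 0.0321 + 0.0358 × 1.06² = 0.07232
D = ½ρv²S·CD = ½ × 1.13 × 77² × 18.1 × 0.07232 = 4390 N

D = 4390 N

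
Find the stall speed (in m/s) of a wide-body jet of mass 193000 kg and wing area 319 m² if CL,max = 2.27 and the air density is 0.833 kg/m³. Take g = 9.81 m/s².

V_stall = 79.2 m/s

At stall, lift equals weight: L = W = m·g = 193000 × 9.81 = 1.893×10^6 N.
V_stall = √(2W/(ρ·S·CL,max)) = √(2 × 1.893×10^6 / (0.833 × 319 × 2.27))
V_stall = √6278 = 79.2 m/s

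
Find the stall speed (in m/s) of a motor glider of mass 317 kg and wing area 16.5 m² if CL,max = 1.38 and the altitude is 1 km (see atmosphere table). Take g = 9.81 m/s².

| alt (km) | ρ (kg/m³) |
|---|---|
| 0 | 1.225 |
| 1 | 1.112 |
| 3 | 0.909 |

V_stall = 15.7 m/s

At 1 km, from the table: ρ = 1.112 kg/m³.
Stall occurs when L = W at CL,max. W = mg = 317 × 9.81 = 3110 N.
V_stall = √(2W/(ρ·S·CL,max)) = √(2 × 3110 / (1.112 × 16.5 × 1.38))
V_stall = √245.6 = 15.7 m/s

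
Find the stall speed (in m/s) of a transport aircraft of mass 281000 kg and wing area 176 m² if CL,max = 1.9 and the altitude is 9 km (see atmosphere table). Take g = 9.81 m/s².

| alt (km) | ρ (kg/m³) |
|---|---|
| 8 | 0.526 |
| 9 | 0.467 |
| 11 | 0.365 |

V_stall = 188 m/s

At 9 km, from the table: ρ = 0.467 kg/m³.
At stall, lift equals weight: L = W = m·g = 281000 × 9.81 = 2.757×10^6 N.
V_stall = √(2W/(ρ·S·CL,max)) = √(2 × 2.757×10^6 / (0.467 × 176 × 1.9))
V_stall = √35300 = 188 m/s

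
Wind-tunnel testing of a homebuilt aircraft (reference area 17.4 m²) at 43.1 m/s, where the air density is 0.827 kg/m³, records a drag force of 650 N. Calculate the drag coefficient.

From D = ½ρv²S·CD, rearranging gives CD = 2D/(ρv²S).
CD = 2 × 650 / (0.827 × 43.1² × 17.4) = 0.0486

CD = 0.0486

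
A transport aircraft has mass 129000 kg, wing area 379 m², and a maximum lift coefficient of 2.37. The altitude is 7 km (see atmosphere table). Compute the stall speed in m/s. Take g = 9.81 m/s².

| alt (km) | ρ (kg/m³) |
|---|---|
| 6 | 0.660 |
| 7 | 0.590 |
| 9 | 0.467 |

V_stall = 69.1 m/s

At 7 km, from the table: ρ = 0.590 kg/m³.
At stall, lift equals weight: L = W = m·g = 129000 × 9.81 = 1.265×10^6 N.
V_stall = √(2W/(ρ·S·CL,max)) = √(2 × 1.265×10^6 / (0.59 × 379 × 2.37))
V_stall = √4776 = 69.1 m/s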